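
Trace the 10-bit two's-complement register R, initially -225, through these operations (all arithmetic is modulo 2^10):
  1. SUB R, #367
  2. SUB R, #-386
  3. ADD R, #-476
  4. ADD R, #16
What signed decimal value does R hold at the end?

Start: R = -225 = 1100011111.
R = -225 − 367 = -592; wraps to 432 = 0110110000
R = 432 − (-386) = 818; wraps to -206 = 1100110010
R = -206 + (-476) = -682; wraps to 342 = 0101010110
R = 342 + 16 = 358 = 0101100110

358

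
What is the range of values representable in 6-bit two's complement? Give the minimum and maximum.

Minimum: −2^5 = -32.
Maximum: 2^5 − 1 = 31.

min = -32, max = 31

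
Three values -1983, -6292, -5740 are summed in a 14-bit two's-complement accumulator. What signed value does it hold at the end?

2369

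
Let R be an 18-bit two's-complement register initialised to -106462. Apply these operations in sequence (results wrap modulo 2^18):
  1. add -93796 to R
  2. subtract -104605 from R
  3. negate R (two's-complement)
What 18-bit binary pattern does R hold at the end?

010111010110100101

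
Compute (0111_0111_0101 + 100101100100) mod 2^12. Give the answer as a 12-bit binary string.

000011011001

  011101110101
+ 100101100100
= 000011011001  (discard carry-out 1)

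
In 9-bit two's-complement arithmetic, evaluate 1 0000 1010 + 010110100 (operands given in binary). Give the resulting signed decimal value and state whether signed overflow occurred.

-66; no overflow

1 0000 1010 → 100001010 = -246 (signed)
010110100 = 180 (signed)
  100001010
+ 010110100
= 110111110
Result 110111110: MSB = 1 → 446 − 512 = -66.
Addends have opposite signs, so signed overflow cannot occur.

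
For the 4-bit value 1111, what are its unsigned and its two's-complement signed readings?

Unsigned: 1111 = 15.
Signed: MSB=1 → 15 − 16 = -1.

unsigned = 15, signed = -1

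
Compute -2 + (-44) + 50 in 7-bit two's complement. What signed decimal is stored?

4

-2 + (-44) = -46 (1010010)
-46 + 50 = 4 (0000100)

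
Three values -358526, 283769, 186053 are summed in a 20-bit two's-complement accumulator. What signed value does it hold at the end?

-358526 + 283769 = -74757 (11101101101111111011)
-74757 + 186053 = 111296 (00011011001011000000)

111296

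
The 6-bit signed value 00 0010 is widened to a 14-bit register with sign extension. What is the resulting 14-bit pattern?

MSB of 000010 is 0; replicate it into the new high bits.
00000000|000010 → 00000000000010 (still 2).

00000000000010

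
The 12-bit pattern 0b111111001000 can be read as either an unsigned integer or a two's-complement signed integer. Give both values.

unsigned = 4040, signed = -56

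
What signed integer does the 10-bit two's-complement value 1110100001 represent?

-95

MSB is 1, so the value is negative.
Invert: 0001011110. Add 1: 0001011111 = 95. So the value is −95.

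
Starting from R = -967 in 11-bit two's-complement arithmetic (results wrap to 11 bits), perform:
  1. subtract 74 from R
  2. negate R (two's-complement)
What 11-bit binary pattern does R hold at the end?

10000010001

Start: R = -967 = 10000111001.
R = -967 − 74 = -1041; wraps to 1007 = 01111101111
R = −(1007) = -1007 = 10000010001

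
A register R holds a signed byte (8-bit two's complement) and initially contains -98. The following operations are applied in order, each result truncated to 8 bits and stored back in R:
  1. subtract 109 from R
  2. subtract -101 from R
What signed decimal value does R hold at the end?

-106

Start: R = -98 = 10011110.
R = -98 − 109 = -207; wraps to 49 = 00110001
R = 49 − (-101) = 150; wraps to -106 = 10010110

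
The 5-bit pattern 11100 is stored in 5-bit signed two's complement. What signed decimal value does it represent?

-4

MSB is 1, so the value is negative.
Invert: 00011. Add 1: 00100 = 4. So the value is −4.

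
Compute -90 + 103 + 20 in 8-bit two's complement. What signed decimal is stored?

-90 + 103 = 13 (00001101)
13 + 20 = 33 (00100001)

33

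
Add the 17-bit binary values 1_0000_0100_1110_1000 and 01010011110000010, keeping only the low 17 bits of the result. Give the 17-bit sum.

  10000010011101000
+ 01010011110000010
= 11010110001101010

11010110001101010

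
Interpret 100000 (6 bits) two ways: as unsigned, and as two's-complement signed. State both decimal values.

Unsigned: 100000 = 32.
Signed: MSB=1 → 32 − 64 = -32.

unsigned = 32, signed = -32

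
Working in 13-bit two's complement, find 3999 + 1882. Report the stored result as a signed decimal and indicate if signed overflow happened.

3999 → 0111110011111
1882 → 0011101011010
  0111110011111
+ 0011101011010
= 1011011111001
Result 1011011111001: MSB = 1 → 5881 − 8192 = -2311.
Both addends are non-negative but the stored result is negative: signed overflow. The true value 3999 + 1882 = 5881 lies outside [-4096, 4095].

-2311; overflow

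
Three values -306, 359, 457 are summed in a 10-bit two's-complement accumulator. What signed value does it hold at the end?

510

-306 + 359 = 53 (0000110101)
53 + 457 = 510 (0111111110)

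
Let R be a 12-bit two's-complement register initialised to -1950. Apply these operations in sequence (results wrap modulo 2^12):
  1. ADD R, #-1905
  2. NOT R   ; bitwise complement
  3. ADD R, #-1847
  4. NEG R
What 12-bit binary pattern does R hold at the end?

100000101001

Start: R = -1950 = 100001100010.
R = -1950 + (-1905) = -3855; wraps to 241 = 000011110001
R = NOT 000011110001 = 111100001110 = -242
R = -242 + (-1847) = -2089; wraps to 2007 = 011111010111
R = −(2007) = -2007 = 100000101001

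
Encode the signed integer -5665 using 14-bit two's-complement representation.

|-5665| = 5665 = 01011000100001 in 14 bits.
Invert the bits: 10100111011110. Add 1: 10100111011111.
Check: 10100111011111 reads as 10719 − 16384 = -5665.

10100111011111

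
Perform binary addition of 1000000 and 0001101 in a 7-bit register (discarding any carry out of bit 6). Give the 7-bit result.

1001101

  1000000
+ 0001101
= 1001101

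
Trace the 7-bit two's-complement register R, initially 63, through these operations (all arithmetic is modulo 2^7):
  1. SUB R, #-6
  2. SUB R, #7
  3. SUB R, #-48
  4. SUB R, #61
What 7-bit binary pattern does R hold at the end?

0110001

Start: R = 63 = 0111111.
R = 63 − (-6) = 69; wraps to -59 = 1000101
R = -59 − 7 = -66; wraps to 62 = 0111110
R = 62 − (-48) = 110; wraps to -18 = 1101110
R = -18 − 61 = -79; wraps to 49 = 0110001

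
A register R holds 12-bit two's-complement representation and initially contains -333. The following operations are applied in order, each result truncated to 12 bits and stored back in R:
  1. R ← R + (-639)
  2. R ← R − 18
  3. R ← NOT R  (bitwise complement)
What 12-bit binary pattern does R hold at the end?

Start: R = -333 = 111010110011.
R = -333 + (-639) = -972 = 110000110100
R = -972 − 18 = -990 = 110000100010
R = NOT 110000100010 = 001111011101 = 989

001111011101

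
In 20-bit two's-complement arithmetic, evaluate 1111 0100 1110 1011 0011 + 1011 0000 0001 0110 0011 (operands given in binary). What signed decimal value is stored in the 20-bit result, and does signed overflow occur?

-372714; no overflow

1111 0100 1110 1011 0011 → 11110100111010110011 = -45389 (signed)
1011 0000 0001 0110 0011 → 10110000000101100011 = -327325 (signed)
  11110100111010110011
+ 10110000000101100011
= 10100101000000010110  (discard carry-out 1)
Result 10100101000000010110: MSB = 1 → 675862 − 1048576 = -372714.
Both addends are negative and so is the stored result: no signed overflow.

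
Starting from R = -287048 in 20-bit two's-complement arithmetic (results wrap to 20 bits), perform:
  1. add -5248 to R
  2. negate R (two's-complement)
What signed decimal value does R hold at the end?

Start: R = -287048 = 10111001111010111000.
R = -287048 + (-5248) = -292296 = 10111000101000111000
R = −(-292296) = 292296 = 01000111010111001000

292296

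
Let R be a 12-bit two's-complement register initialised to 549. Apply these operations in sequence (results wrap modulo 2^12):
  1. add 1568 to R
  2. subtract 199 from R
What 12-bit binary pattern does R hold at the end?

011101111110

Start: R = 549 = 001000100101.
R = 549 + 1568 = 2117; wraps to -1979 = 100001000101
R = -1979 − 199 = -2178; wraps to 1918 = 011101111110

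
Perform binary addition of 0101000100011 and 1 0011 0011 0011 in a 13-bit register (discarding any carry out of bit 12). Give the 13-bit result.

  0101000100011
+ 1001100110011
= 1110101010110

1110101010110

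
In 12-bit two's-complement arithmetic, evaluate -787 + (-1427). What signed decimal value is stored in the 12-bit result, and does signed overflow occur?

-787 → 110011101101
-1427 → 101001101101
  110011101101
+ 101001101101
= 011101011010  (discard carry-out 1)
Result 011101011010: MSB = 0 → value 1882.
Both addends are negative but the stored result is non-negative: signed overflow. The true value -787 + (-1427) = -2214 lies outside [-2048, 2047].

1882; overflow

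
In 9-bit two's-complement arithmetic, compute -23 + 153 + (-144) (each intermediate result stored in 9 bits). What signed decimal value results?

-14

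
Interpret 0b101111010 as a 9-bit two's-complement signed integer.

-134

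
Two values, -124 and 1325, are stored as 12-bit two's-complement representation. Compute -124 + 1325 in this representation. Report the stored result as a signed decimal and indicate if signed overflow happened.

1201; no overflow

-124 → 111110000100
1325 → 010100101101
  111110000100
+ 010100101101
= 010010110001  (discard carry-out 1)
Result 010010110001: MSB = 0 → value 1201.
Addends have opposite signs, so signed overflow cannot occur.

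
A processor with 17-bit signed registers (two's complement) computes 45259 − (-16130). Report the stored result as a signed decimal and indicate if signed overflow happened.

45259 → 01011000011001011
-16130 → 11100000011111110
Subtract via negate-and-add: invert 11100000011111110 + 1 = 00011111100000010 (i.e. 16130).
  01011000011001011
+ 00011111100000010
= 01110111111001101
Result 01110111111001101: MSB = 0 → value 61389.
Both addends (after negating the subtrahend) are non-negative and so is the stored result: no signed overflow.

61389; no overflow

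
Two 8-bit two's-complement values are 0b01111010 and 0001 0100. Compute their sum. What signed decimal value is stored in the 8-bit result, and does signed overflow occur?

-114; overflow

0b01111010 → 01111010 = 122 (signed)
0001 0100 → 00010100 = 20 (signed)
  01111010
+ 00010100
= 10001110
Result 10001110: MSB = 1 → 142 − 256 = -114.
Both addends are non-negative but the stored result is negative: signed overflow. The true value 122 + 20 = 142 lies outside [-128, 127].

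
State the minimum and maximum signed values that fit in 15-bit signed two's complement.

min = -16384, max = 16383

Minimum: −2^14 = -16384.
Maximum: 2^14 − 1 = 16383.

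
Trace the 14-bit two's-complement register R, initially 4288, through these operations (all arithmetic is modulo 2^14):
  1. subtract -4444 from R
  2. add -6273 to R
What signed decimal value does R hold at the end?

Start: R = 4288 = 01000011000000.
R = 4288 − (-4444) = 8732; wraps to -7652 = 10001000011100
R = -7652 + (-6273) = -13925; wraps to 2459 = 00100110011011

2459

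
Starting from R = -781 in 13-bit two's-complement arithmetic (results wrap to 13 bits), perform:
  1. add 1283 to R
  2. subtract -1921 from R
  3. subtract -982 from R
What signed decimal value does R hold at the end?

Start: R = -781 = 1110011110011.
R = -781 + 1283 = 502 = 0000111110110
R = 502 − (-1921) = 2423 = 0100101110111
R = 2423 − (-982) = 3405 = 0110101001101

3405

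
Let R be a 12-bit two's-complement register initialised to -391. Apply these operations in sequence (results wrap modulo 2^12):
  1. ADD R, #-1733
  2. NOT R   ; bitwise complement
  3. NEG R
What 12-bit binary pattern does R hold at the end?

Start: R = -391 = 111001111001.
R = -391 + (-1733) = -2124; wraps to 1972 = 011110110100
R = NOT 011110110100 = 100001001011 = -1973
R = −(-1973) = 1973 = 011110110101

011110110101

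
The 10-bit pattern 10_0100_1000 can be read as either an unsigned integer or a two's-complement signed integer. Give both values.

Unsigned: 1001001000 = 584.
Signed: MSB=1 → 584 − 1024 = -440.

unsigned = 584, signed = -440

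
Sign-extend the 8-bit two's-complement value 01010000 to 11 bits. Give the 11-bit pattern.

00001010000

MSB of 01010000 is 0; replicate it into the new high bits.
000|01010000 → 00001010000 (still 80).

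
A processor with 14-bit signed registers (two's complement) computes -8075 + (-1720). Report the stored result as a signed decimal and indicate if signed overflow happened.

6589; overflow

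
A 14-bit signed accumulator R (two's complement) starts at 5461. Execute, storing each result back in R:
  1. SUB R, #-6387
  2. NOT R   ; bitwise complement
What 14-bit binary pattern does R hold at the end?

01000110110111

Start: R = 5461 = 01010101010101.
R = 5461 − (-6387) = 11848; wraps to -4536 = 10111001001000
R = NOT 10111001001000 = 01000110110111 = 4535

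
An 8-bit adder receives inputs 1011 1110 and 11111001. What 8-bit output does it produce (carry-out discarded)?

10110111

  10111110
+ 11111001
= 10110111  (discard carry-out 1)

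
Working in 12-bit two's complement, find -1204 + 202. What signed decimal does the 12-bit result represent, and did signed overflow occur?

-1204 → 101101001100
202 → 000011001010
  101101001100
+ 000011001010
= 110000010110
Result 110000010110: MSB = 1 → 3094 − 4096 = -1002.
Addends have opposite signs, so signed overflow cannot occur.

-1002; no overflow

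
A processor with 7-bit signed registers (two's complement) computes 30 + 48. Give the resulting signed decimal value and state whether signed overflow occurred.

-50; overflow

30 → 0011110
48 → 0110000
  0011110
+ 0110000
= 1001110
Result 1001110: MSB = 1 → 78 − 128 = -50.
Both addends are non-negative but the stored result is negative: signed overflow. The true value 30 + 48 = 78 lies outside [-64, 63].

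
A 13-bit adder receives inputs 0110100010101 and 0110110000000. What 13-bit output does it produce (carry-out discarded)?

1101010010101

  0110100010101
+ 0110110000000
= 1101010010101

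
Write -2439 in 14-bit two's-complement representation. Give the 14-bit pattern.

11011001111001

|-2439| = 2439 = 00100110000111 in 14 bits.
Invert the bits: 11011001111000. Add 1: 11011001111001.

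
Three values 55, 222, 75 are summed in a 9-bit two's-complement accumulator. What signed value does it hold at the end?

55 + 222 = 277 → wraps to -235 (100010101)
-235 + 75 = -160 (101100000)

-160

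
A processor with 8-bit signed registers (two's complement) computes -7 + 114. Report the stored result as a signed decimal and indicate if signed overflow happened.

107; no overflow

-7 → 11111001
114 → 01110010
  11111001
+ 01110010
= 01101011  (discard carry-out 1)
Result 01101011: MSB = 0 → value 107.
Addends have opposite signs, so signed overflow cannot occur.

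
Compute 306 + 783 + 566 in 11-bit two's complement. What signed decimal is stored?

306 + 783 = 1089 → wraps to -959 (10001000001)
-959 + 566 = -393 (11001110111)

-393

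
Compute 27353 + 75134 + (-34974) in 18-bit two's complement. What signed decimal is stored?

27353 + 75134 = 102487 (011001000001010111)
102487 + (-34974) = 67513 (010000011110111001)

67513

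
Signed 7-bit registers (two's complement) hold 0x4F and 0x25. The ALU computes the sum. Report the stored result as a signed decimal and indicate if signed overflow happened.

0x4F = 1001111 = -49 (signed)
0x25 = 0100101 = 37 (signed)
  1001111
+ 0100101
= 1110100
Result 1110100: MSB = 1 → 116 − 128 = -12.
Addends have opposite signs, so signed overflow cannot occur.

-12; no overflow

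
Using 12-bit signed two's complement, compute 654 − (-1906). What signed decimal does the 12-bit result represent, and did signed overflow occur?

-1536; overflow

654 → 001010001110
-1906 → 100010001110
Subtract via negate-and-add: invert 100010001110 + 1 = 011101110010 (i.e. 1906).
  001010001110
+ 011101110010
= 101000000000
Result 101000000000: MSB = 1 → 2560 − 4096 = -1536.
Both addends (after negating the subtrahend) are non-negative but the stored result is negative: signed overflow. The true value 654 − (-1906) = 2560 lies outside [-2048, 2047].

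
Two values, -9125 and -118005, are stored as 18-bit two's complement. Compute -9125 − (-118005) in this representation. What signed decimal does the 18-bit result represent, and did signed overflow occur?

-9125 → 111101110001011011
-118005 → 100011001100001011
Subtract via negate-and-add: invert 100011001100001011 + 1 = 011100110011110101 (i.e. 118005).
  111101110001011011
+ 011100110011110101
= 011010100101010000  (discard carry-out 1)
Result 011010100101010000: MSB = 0 → value 108880.
Addends (after negating the subtrahend) have opposite signs, so signed overflow cannot occur.

108880; no overflow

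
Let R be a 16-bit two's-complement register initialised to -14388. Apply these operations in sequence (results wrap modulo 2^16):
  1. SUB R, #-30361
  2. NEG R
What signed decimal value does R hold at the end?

Start: R = -14388 = 1100011111001100.
R = -14388 − (-30361) = 15973 = 0011111001100101
R = −(15973) = -15973 = 1100000110011011

-15973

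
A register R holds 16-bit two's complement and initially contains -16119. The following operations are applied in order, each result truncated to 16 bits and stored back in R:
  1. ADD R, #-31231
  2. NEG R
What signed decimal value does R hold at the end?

-18186

Start: R = -16119 = 1100000100001001.
R = -16119 + (-31231) = -47350; wraps to 18186 = 0100011100001010
R = −(18186) = -18186 = 1011100011110110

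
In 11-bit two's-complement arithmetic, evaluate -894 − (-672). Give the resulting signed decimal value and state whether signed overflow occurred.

-894 → 10010000010
-672 → 10101100000
Subtract via negate-and-add: invert 10101100000 + 1 = 01010100000 (i.e. 672).
  10010000010
+ 01010100000
= 11100100010
Result 11100100010: MSB = 1 → 1826 − 2048 = -222.
Addends (after negating the subtrahend) have opposite signs, so signed overflow cannot occur.

-222; no overflow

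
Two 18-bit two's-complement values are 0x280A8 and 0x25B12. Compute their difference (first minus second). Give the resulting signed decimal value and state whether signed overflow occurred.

0x280A8 = 101000000010101000 = -98136 (signed)
0x25B12 = 100101101100010010 = -107758 (signed)
Subtract via negate-and-add: invert 100101101100010010 + 1 = 011010010011101110 (i.e. 107758).
  101000000010101000
+ 011010010011101110
= 000010010110010110  (discard carry-out 1)
Result 000010010110010110: MSB = 0 → value 9622.
Addends (after negating the subtrahend) have opposite signs, so signed overflow cannot occur.

9622; no overflow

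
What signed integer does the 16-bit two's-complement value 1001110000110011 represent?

MSB is 1, so the value is negative.
Unsigned reading: 39987. Subtract 2^16 = 65536: 39987 − 65536 = -25549.

-25549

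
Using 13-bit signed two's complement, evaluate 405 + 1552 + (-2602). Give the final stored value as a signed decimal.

-645

405 + 1552 = 1957 (0011110100101)
1957 + (-2602) = -645 (1110101111011)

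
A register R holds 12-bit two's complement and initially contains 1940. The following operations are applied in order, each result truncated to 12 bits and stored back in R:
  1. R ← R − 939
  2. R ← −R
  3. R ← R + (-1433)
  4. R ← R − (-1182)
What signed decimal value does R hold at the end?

-1252

Start: R = 1940 = 011110010100.
R = 1940 − 939 = 1001 = 001111101001
R = −(1001) = -1001 = 110000010111
R = -1001 + (-1433) = -2434; wraps to 1662 = 011001111110
R = 1662 − (-1182) = 2844; wraps to -1252 = 101100011100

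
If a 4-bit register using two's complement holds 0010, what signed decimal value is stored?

2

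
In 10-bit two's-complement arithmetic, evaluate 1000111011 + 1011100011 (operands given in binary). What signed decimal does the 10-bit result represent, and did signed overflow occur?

1000111011 = -453 (signed)
1011100011 = -285 (signed)
  1000111011
+ 1011100011
= 0100011110  (discard carry-out 1)
Result 0100011110: MSB = 0 → value 286.
Both addends are negative but the stored result is non-negative: signed overflow. The true value -453 + (-285) = -738 lies outside [-512, 511].

286; overflow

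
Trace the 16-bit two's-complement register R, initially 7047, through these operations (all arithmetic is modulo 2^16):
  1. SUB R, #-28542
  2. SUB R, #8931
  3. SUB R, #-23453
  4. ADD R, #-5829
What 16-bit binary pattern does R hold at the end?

1010110011111010

Start: R = 7047 = 0001101110000111.
R = 7047 − (-28542) = 35589; wraps to -29947 = 1000101100000101
R = -29947 − 8931 = -38878; wraps to 26658 = 0110100000100010
R = 26658 − (-23453) = 50111; wraps to -15425 = 1100001110111111
R = -15425 + (-5829) = -21254 = 1010110011111010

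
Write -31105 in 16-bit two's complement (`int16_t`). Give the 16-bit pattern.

1000011001111111

|-31105| = 31105 = 0111100110000001 in 16 bits.
Invert the bits: 1000011001111110. Add 1: 1000011001111111.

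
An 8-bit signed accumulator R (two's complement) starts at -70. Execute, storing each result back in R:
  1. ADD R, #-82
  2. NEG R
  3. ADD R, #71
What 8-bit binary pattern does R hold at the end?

11011111

Start: R = -70 = 10111010.
R = -70 + (-82) = -152; wraps to 104 = 01101000
R = −(104) = -104 = 10011000
R = -104 + 71 = -33 = 11011111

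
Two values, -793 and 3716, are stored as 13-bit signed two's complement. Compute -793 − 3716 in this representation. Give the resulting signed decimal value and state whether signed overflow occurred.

-793 → 1110011100111
3716 → 0111010000100
Subtract via negate-and-add: invert 0111010000100 + 1 = 1000101111100 (i.e. -3716).
  1110011100111
+ 1000101111100
= 0111001100011  (discard carry-out 1)
Result 0111001100011: MSB = 0 → value 3683.
Both addends (after negating the subtrahend) are negative but the stored result is non-negative: signed overflow. The true value -793 − 3716 = -4509 lies outside [-4096, 4095].

3683; overflow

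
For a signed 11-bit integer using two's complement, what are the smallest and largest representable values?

min = -1024, max = 1023

Minimum: −2^10 = -1024.
Maximum: 2^10 − 1 = 1023.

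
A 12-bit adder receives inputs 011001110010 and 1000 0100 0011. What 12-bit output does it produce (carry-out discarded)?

  011001110010
+ 100001000011
= 111010110101

111010110101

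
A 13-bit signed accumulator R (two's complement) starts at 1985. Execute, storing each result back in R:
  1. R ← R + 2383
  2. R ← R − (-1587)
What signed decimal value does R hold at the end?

-2237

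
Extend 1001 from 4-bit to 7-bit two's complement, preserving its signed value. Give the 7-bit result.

MSB of 1001 is 1; replicate it into the new high bits.
111|1001 → 1111001 (still -7).

1111001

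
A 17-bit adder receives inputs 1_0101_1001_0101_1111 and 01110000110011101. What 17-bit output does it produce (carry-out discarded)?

00011101011111100

  10101100101011111
+ 01110000110011101
= 00011101011111100  (discard carry-out 1)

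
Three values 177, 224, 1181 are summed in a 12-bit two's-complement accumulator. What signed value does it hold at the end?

1582

177 + 224 = 401 (000110010001)
401 + 1181 = 1582 (011000101110)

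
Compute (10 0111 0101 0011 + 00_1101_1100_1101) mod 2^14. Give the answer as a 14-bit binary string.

11010100100000

  10011101010011
+ 00110111001101
= 11010100100000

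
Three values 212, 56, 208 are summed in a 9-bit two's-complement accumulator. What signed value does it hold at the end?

-36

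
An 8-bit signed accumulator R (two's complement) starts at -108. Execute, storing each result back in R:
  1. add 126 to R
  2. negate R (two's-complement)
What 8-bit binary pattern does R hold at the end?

11101110

Start: R = -108 = 10010100.
R = -108 + 126 = 18 = 00010010
R = −(18) = -18 = 11101110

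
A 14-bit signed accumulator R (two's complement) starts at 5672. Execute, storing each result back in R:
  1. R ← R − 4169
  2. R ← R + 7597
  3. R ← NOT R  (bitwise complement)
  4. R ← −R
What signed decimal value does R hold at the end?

-7283

Start: R = 5672 = 01011000101000.
R = 5672 − 4169 = 1503 = 00010111011111
R = 1503 + 7597 = 9100; wraps to -7284 = 10001110001100
R = NOT 10001110001100 = 01110001110011 = 7283
R = −(7283) = -7283 = 10001110001101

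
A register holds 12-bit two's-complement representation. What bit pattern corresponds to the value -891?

|-891| = 891 = 001101111011 in 12 bits.
Invert the bits: 110010000100. Add 1: 110010000101.
Check: 110010000101 reads as 3205 − 4096 = -891.

110010000101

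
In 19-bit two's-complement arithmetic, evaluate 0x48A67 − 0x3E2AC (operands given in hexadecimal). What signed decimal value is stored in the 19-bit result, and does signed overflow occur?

42939; overflow

0x48A67 = 1001000101001100111 = -226713 (signed)
0x3E2AC = 0111110001010101100 = 254636 (signed)
Subtract via negate-and-add: invert 0111110001010101100 + 1 = 1000001110101010100 (i.e. -254636).
  1001000101001100111
+ 1000001110101010100
= 0001010011110111011  (discard carry-out 1)
Result 0001010011110111011: MSB = 0 → value 42939.
Both addends (after negating the subtrahend) are negative but the stored result is non-negative: signed overflow. The true value -226713 − 254636 = -481349 lies outside [-262144, 262143].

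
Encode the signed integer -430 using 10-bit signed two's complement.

1001010010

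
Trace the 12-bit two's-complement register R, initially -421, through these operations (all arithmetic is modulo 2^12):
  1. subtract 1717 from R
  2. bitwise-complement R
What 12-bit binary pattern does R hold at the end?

100001011001

Start: R = -421 = 111001011011.
R = -421 − 1717 = -2138; wraps to 1958 = 011110100110
R = NOT 011110100110 = 100001011001 = -1959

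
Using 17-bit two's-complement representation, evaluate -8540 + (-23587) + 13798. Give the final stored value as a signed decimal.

-8540 + (-23587) = -32127 (11000001010000001)
-32127 + 13798 = -18329 (11011100001100111)

-18329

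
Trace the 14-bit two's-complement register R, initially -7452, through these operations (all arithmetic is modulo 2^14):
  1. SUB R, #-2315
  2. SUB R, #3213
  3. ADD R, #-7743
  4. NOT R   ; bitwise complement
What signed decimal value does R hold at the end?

Start: R = -7452 = 10001011100100.
R = -7452 − (-2315) = -5137 = 10101111101111
R = -5137 − 3213 = -8350; wraps to 8034 = 01111101100010
R = 8034 + (-7743) = 291 = 00000100100011
R = NOT 00000100100011 = 11111011011100 = -292

-292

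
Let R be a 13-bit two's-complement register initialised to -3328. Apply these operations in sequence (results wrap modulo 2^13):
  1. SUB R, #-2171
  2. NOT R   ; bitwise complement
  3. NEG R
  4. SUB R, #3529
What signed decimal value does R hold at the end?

Start: R = -3328 = 1001100000000.
R = -3328 − (-2171) = -1157 = 1101101111011
R = NOT 1101101111011 = 0010010000100 = 1156
R = −(1156) = -1156 = 1101101111100
R = -1156 − 3529 = -4685; wraps to 3507 = 0110110110011

3507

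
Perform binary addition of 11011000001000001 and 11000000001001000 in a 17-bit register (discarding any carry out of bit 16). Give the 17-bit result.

  11011000001000001
+ 11000000001001000
= 10011000010001001  (discard carry-out 1)

10011000010001001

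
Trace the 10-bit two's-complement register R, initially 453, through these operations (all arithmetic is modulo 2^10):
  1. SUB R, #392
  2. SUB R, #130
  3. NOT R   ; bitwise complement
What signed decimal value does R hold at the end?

68

Start: R = 453 = 0111000101.
R = 453 − 392 = 61 = 0000111101
R = 61 − 130 = -69 = 1110111011
R = NOT 1110111011 = 0001000100 = 68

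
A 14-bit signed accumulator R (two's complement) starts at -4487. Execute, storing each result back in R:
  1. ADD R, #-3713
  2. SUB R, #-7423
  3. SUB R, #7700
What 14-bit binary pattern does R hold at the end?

01111011100011

Start: R = -4487 = 10111001111001.
R = -4487 + (-3713) = -8200; wraps to 8184 = 01111111111000
R = 8184 − (-7423) = 15607; wraps to -777 = 11110011110111
R = -777 − 7700 = -8477; wraps to 7907 = 01111011100011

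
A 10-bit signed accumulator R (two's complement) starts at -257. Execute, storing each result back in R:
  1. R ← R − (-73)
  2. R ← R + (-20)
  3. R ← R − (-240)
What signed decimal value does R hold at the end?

36

Start: R = -257 = 1011111111.
R = -257 − (-73) = -184 = 1101001000
R = -184 + (-20) = -204 = 1100110100
R = -204 − (-240) = 36 = 0000100100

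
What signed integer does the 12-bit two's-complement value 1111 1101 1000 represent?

-40

MSB is 1, so the value is negative.
Unsigned reading: 4056. Subtract 2^12 = 4096: 4056 − 4096 = -40.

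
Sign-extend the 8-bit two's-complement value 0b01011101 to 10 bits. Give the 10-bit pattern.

MSB of 01011101 is 0; replicate it into the new high bits.
00|01011101 → 0001011101 (still 93).

0001011101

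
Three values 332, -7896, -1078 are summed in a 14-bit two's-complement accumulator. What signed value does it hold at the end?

332 + (-7896) = -7564 (10001001110100)
-7564 + (-1078) = -8642 → wraps to 7742 (01111000111110)

7742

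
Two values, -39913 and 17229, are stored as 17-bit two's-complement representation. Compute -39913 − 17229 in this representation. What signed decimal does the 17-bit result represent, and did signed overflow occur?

-39913 → 10110010000010111
17229 → 00100001101001101
Subtract via negate-and-add: invert 00100001101001101 + 1 = 11011110010110011 (i.e. -17229).
  10110010000010111
+ 11011110010110011
= 10010000011001010  (discard carry-out 1)
Result 10010000011001010: MSB = 1 → 73930 − 131072 = -57142.
Both addends (after negating the subtrahend) are negative and so is the stored result: no signed overflow.

-57142; no overflow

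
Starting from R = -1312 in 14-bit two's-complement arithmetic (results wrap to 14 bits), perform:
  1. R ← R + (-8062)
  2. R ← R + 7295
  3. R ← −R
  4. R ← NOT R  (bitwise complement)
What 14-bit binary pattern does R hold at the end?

11011111100000

Start: R = -1312 = 11101011100000.
R = -1312 + (-8062) = -9374; wraps to 7010 = 01101101100010
R = 7010 + 7295 = 14305; wraps to -2079 = 11011111100001
R = −(-2079) = 2079 = 00100000011111
R = NOT 00100000011111 = 11011111100000 = -2080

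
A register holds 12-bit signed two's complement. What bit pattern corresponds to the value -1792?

100100000000

|-1792| = 1792 = 011100000000 in 12 bits.
Invert the bits: 100011111111. Add 1: 100100000000.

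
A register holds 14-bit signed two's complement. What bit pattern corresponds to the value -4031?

|-4031| = 4031 = 00111110111111 in 14 bits.
Invert the bits: 11000001000000. Add 1: 11000001000001.

11000001000001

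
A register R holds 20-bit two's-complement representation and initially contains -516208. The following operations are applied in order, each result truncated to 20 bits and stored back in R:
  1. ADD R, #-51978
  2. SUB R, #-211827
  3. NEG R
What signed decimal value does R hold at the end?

356359

Start: R = -516208 = 10000001111110010000.
R = -516208 + (-51978) = -568186; wraps to 480390 = 01110101010010000110
R = 480390 − (-211827) = 692217; wraps to -356359 = 10101000111111111001
R = −(-356359) = 356359 = 01010111000000000111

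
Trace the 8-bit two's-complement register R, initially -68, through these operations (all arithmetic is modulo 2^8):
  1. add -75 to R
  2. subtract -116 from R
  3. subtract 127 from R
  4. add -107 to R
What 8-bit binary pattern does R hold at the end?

Start: R = -68 = 10111100.
R = -68 + (-75) = -143; wraps to 113 = 01110001
R = 113 − (-116) = 229; wraps to -27 = 11100101
R = -27 − 127 = -154; wraps to 102 = 01100110
R = 102 + (-107) = -5 = 11111011

11111011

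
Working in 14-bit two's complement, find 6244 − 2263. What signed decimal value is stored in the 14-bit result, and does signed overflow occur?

3981; no overflow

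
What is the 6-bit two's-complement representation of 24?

011000

24 is non-negative, so write it directly in 6 bits: 011000.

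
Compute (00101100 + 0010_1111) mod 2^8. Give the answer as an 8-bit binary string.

  00101100
+ 00101111
= 01011011

01011011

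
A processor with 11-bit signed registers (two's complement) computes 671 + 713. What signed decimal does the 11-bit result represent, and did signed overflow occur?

671 → 01010011111
713 → 01011001001
  01010011111
+ 01011001001
= 10101101000
Result 10101101000: MSB = 1 → 1384 − 2048 = -664.
Both addends are non-negative but the stored result is negative: signed overflow. The true value 671 + 713 = 1384 lies outside [-1024, 1023].

-664; overflow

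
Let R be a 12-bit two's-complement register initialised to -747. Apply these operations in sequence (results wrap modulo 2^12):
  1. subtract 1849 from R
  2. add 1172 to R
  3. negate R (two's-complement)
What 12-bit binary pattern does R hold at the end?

010110010000

Start: R = -747 = 110100010101.
R = -747 − 1849 = -2596; wraps to 1500 = 010111011100
R = 1500 + 1172 = 2672; wraps to -1424 = 101001110000
R = −(-1424) = 1424 = 010110010000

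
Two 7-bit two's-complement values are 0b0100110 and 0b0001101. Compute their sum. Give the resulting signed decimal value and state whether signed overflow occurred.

0b0100110 → 0100110 = 38 (signed)
0b0001101 → 0001101 = 13 (signed)
  0100110
+ 0001101
= 0110011
Result 0110011: MSB = 0 → value 51.
Both addends are non-negative and so is the stored result: no signed overflow.

51; no overflow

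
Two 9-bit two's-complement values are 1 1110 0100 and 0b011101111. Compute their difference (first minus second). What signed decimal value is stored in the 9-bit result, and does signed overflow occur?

245; overflow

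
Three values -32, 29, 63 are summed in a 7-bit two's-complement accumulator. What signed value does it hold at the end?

-32 + 29 = -3 (1111101)
-3 + 63 = 60 (0111100)

60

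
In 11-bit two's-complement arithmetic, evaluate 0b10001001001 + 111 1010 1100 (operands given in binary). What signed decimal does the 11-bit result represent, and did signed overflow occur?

0b10001001001 → 10001001001 = -951 (signed)
111 1010 1100 → 11110101100 = -84 (signed)
  10001001001
+ 11110101100
= 01111110101  (discard carry-out 1)
Result 01111110101: MSB = 0 → value 1013.
Both addends are negative but the stored result is non-negative: signed overflow. The true value -951 + (-84) = -1035 lies outside [-1024, 1023].

1013; overflow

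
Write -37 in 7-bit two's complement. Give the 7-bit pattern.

1011011

|-37| = 37 = 0100101 in 7 bits.
Invert the bits: 1011010. Add 1: 1011011.
Check: 1011011 reads as 91 − 128 = -37.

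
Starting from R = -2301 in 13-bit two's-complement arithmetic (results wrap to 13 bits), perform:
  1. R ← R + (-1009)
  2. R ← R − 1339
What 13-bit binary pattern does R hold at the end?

0110111010111

Start: R = -2301 = 1011100000011.
R = -2301 + (-1009) = -3310 = 1001100010010
R = -3310 − 1339 = -4649; wraps to 3543 = 0110111010111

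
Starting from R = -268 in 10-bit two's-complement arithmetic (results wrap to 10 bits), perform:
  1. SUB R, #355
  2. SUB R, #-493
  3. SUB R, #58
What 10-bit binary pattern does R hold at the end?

1101000100

Start: R = -268 = 1011110100.
R = -268 − 355 = -623; wraps to 401 = 0110010001
R = 401 − (-493) = 894; wraps to -130 = 1101111110
R = -130 − 58 = -188 = 1101000100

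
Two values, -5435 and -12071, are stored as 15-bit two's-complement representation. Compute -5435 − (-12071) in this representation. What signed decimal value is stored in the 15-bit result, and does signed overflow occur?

6636; no overflow

-5435 → 110101011000101
-12071 → 101000011011001
Subtract via negate-and-add: invert 101000011011001 + 1 = 010111100100111 (i.e. 12071).
  110101011000101
+ 010111100100111
= 001100111101100  (discard carry-out 1)
Result 001100111101100: MSB = 0 → value 6636.
Addends (after negating the subtrahend) have opposite signs, so signed overflow cannot occur.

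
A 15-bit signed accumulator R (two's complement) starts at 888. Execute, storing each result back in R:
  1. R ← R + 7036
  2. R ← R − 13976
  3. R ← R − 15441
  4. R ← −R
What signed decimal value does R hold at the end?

Start: R = 888 = 000001101111000.
R = 888 + 7036 = 7924 = 001111011110100
R = 7924 − 13976 = -6052 = 110100001011100
R = -6052 − 15441 = -21493; wraps to 11275 = 010110000001011
R = −(11275) = -11275 = 101001111110101

-11275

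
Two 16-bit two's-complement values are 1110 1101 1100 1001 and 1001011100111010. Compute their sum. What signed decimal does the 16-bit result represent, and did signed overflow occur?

-31485; no overflow

1110 1101 1100 1001 → 1110110111001001 = -4663 (signed)
1001011100111010 = -26822 (signed)
  1110110111001001
+ 1001011100111010
= 1000010100000011  (discard carry-out 1)
Result 1000010100000011: MSB = 1 → 34051 − 65536 = -31485.
Both addends are negative and so is the stored result: no signed overflow.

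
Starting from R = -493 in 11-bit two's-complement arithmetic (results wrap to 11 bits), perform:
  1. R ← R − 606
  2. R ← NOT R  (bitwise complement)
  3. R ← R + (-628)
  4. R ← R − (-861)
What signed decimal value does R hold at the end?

Start: R = -493 = 11000010011.
R = -493 − 606 = -1099; wraps to 949 = 01110110101
R = NOT 01110110101 = 10001001010 = -950
R = -950 + (-628) = -1578; wraps to 470 = 00111010110
R = 470 − (-861) = 1331; wraps to -717 = 10100110011

-717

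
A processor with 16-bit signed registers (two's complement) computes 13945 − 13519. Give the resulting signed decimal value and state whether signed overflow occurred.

426; no overflow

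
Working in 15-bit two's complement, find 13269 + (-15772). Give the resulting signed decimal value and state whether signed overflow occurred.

13269 → 011001111010101
-15772 → 100001001100100
  011001111010101
+ 100001001100100
= 111011000111001
Result 111011000111001: MSB = 1 → 30265 − 32768 = -2503.
Addends have opposite signs, so signed overflow cannot occur.

-2503; no overflow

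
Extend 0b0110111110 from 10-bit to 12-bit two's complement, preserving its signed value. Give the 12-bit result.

000110111110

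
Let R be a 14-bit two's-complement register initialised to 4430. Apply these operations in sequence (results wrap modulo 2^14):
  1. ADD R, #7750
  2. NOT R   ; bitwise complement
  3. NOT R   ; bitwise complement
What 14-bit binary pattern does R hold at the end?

10111110010100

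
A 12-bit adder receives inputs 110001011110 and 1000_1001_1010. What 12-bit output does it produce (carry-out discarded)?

  110001011110
+ 100010011010
= 010011111000  (discard carry-out 1)

010011111000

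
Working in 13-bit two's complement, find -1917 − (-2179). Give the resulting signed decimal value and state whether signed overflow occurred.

262; no overflow

-1917 → 1100010000011
-2179 → 1011101111101
Subtract via negate-and-add: invert 1011101111101 + 1 = 0100010000011 (i.e. 2179).
  1100010000011
+ 0100010000011
= 0000100000110  (discard carry-out 1)
Result 0000100000110: MSB = 0 → value 262.
Addends (after negating the subtrahend) have opposite signs, so signed overflow cannot occur.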